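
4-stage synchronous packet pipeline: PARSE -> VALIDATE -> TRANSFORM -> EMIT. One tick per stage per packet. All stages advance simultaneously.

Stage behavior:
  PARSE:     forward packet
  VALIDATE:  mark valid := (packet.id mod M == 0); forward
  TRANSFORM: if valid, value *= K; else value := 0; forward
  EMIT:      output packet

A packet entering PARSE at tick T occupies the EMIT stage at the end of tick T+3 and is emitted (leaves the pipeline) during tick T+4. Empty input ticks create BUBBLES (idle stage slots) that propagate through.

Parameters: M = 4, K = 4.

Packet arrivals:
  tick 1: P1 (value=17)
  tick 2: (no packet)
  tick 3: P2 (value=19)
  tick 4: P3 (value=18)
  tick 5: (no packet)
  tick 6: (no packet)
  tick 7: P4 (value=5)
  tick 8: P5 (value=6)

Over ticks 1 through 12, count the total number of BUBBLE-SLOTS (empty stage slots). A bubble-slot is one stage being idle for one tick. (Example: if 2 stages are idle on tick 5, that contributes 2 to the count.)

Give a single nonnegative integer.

Answer: 28

Derivation:
Tick 1: [PARSE:P1(v=17,ok=F), VALIDATE:-, TRANSFORM:-, EMIT:-] out:-; bubbles=3
Tick 2: [PARSE:-, VALIDATE:P1(v=17,ok=F), TRANSFORM:-, EMIT:-] out:-; bubbles=3
Tick 3: [PARSE:P2(v=19,ok=F), VALIDATE:-, TRANSFORM:P1(v=0,ok=F), EMIT:-] out:-; bubbles=2
Tick 4: [PARSE:P3(v=18,ok=F), VALIDATE:P2(v=19,ok=F), TRANSFORM:-, EMIT:P1(v=0,ok=F)] out:-; bubbles=1
Tick 5: [PARSE:-, VALIDATE:P3(v=18,ok=F), TRANSFORM:P2(v=0,ok=F), EMIT:-] out:P1(v=0); bubbles=2
Tick 6: [PARSE:-, VALIDATE:-, TRANSFORM:P3(v=0,ok=F), EMIT:P2(v=0,ok=F)] out:-; bubbles=2
Tick 7: [PARSE:P4(v=5,ok=F), VALIDATE:-, TRANSFORM:-, EMIT:P3(v=0,ok=F)] out:P2(v=0); bubbles=2
Tick 8: [PARSE:P5(v=6,ok=F), VALIDATE:P4(v=5,ok=T), TRANSFORM:-, EMIT:-] out:P3(v=0); bubbles=2
Tick 9: [PARSE:-, VALIDATE:P5(v=6,ok=F), TRANSFORM:P4(v=20,ok=T), EMIT:-] out:-; bubbles=2
Tick 10: [PARSE:-, VALIDATE:-, TRANSFORM:P5(v=0,ok=F), EMIT:P4(v=20,ok=T)] out:-; bubbles=2
Tick 11: [PARSE:-, VALIDATE:-, TRANSFORM:-, EMIT:P5(v=0,ok=F)] out:P4(v=20); bubbles=3
Tick 12: [PARSE:-, VALIDATE:-, TRANSFORM:-, EMIT:-] out:P5(v=0); bubbles=4
Total bubble-slots: 28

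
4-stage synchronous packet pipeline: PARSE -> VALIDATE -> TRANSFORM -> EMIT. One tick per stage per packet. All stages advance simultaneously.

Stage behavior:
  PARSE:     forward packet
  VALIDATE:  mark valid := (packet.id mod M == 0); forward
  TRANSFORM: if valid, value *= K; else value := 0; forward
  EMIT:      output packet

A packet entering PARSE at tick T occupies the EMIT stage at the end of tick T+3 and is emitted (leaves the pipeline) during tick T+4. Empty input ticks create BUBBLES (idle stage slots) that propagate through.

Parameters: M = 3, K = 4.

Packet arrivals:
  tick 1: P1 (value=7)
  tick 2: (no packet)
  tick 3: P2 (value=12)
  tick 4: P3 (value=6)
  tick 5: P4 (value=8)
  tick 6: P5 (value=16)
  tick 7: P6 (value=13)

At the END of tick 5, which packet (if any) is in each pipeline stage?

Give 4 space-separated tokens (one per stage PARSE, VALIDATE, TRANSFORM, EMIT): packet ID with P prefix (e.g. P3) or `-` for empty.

Answer: P4 P3 P2 -

Derivation:
Tick 1: [PARSE:P1(v=7,ok=F), VALIDATE:-, TRANSFORM:-, EMIT:-] out:-; in:P1
Tick 2: [PARSE:-, VALIDATE:P1(v=7,ok=F), TRANSFORM:-, EMIT:-] out:-; in:-
Tick 3: [PARSE:P2(v=12,ok=F), VALIDATE:-, TRANSFORM:P1(v=0,ok=F), EMIT:-] out:-; in:P2
Tick 4: [PARSE:P3(v=6,ok=F), VALIDATE:P2(v=12,ok=F), TRANSFORM:-, EMIT:P1(v=0,ok=F)] out:-; in:P3
Tick 5: [PARSE:P4(v=8,ok=F), VALIDATE:P3(v=6,ok=T), TRANSFORM:P2(v=0,ok=F), EMIT:-] out:P1(v=0); in:P4
At end of tick 5: ['P4', 'P3', 'P2', '-']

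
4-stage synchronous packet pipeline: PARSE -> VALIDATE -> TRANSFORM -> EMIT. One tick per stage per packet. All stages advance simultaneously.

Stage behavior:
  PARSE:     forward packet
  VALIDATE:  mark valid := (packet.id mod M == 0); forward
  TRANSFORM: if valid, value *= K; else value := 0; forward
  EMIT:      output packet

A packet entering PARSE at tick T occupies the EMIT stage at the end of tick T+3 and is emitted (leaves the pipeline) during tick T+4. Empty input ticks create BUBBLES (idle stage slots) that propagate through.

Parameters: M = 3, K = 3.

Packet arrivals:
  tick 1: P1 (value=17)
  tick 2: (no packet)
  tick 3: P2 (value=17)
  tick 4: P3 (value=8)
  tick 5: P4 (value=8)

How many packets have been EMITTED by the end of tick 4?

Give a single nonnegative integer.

Answer: 0

Derivation:
Tick 1: [PARSE:P1(v=17,ok=F), VALIDATE:-, TRANSFORM:-, EMIT:-] out:-; in:P1
Tick 2: [PARSE:-, VALIDATE:P1(v=17,ok=F), TRANSFORM:-, EMIT:-] out:-; in:-
Tick 3: [PARSE:P2(v=17,ok=F), VALIDATE:-, TRANSFORM:P1(v=0,ok=F), EMIT:-] out:-; in:P2
Tick 4: [PARSE:P3(v=8,ok=F), VALIDATE:P2(v=17,ok=F), TRANSFORM:-, EMIT:P1(v=0,ok=F)] out:-; in:P3
Emitted by tick 4: []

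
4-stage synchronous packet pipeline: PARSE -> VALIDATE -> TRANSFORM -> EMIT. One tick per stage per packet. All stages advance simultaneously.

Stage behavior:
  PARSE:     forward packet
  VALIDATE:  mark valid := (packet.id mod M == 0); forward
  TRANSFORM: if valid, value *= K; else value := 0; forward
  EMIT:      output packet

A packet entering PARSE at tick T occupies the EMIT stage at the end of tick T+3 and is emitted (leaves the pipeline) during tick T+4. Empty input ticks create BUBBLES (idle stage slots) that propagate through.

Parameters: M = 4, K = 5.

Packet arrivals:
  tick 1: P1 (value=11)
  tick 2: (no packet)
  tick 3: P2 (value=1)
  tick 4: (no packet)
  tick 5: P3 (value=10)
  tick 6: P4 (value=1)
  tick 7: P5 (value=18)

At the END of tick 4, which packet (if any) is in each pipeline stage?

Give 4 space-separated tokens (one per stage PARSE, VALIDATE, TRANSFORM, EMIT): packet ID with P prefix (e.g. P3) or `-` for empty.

Answer: - P2 - P1

Derivation:
Tick 1: [PARSE:P1(v=11,ok=F), VALIDATE:-, TRANSFORM:-, EMIT:-] out:-; in:P1
Tick 2: [PARSE:-, VALIDATE:P1(v=11,ok=F), TRANSFORM:-, EMIT:-] out:-; in:-
Tick 3: [PARSE:P2(v=1,ok=F), VALIDATE:-, TRANSFORM:P1(v=0,ok=F), EMIT:-] out:-; in:P2
Tick 4: [PARSE:-, VALIDATE:P2(v=1,ok=F), TRANSFORM:-, EMIT:P1(v=0,ok=F)] out:-; in:-
At end of tick 4: ['-', 'P2', '-', 'P1']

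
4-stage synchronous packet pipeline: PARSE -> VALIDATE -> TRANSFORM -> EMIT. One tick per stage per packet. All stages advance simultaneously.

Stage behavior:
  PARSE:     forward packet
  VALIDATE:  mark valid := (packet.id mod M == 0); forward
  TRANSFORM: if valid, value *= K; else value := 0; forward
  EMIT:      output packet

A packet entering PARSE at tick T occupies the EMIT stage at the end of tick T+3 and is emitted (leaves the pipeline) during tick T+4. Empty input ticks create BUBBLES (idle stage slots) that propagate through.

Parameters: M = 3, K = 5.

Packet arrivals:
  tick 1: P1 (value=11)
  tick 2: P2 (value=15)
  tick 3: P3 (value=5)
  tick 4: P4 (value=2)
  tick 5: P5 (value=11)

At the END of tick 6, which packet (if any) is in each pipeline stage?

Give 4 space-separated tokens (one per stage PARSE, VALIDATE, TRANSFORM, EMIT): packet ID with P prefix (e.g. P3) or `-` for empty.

Tick 1: [PARSE:P1(v=11,ok=F), VALIDATE:-, TRANSFORM:-, EMIT:-] out:-; in:P1
Tick 2: [PARSE:P2(v=15,ok=F), VALIDATE:P1(v=11,ok=F), TRANSFORM:-, EMIT:-] out:-; in:P2
Tick 3: [PARSE:P3(v=5,ok=F), VALIDATE:P2(v=15,ok=F), TRANSFORM:P1(v=0,ok=F), EMIT:-] out:-; in:P3
Tick 4: [PARSE:P4(v=2,ok=F), VALIDATE:P3(v=5,ok=T), TRANSFORM:P2(v=0,ok=F), EMIT:P1(v=0,ok=F)] out:-; in:P4
Tick 5: [PARSE:P5(v=11,ok=F), VALIDATE:P4(v=2,ok=F), TRANSFORM:P3(v=25,ok=T), EMIT:P2(v=0,ok=F)] out:P1(v=0); in:P5
Tick 6: [PARSE:-, VALIDATE:P5(v=11,ok=F), TRANSFORM:P4(v=0,ok=F), EMIT:P3(v=25,ok=T)] out:P2(v=0); in:-
At end of tick 6: ['-', 'P5', 'P4', 'P3']

Answer: - P5 P4 P3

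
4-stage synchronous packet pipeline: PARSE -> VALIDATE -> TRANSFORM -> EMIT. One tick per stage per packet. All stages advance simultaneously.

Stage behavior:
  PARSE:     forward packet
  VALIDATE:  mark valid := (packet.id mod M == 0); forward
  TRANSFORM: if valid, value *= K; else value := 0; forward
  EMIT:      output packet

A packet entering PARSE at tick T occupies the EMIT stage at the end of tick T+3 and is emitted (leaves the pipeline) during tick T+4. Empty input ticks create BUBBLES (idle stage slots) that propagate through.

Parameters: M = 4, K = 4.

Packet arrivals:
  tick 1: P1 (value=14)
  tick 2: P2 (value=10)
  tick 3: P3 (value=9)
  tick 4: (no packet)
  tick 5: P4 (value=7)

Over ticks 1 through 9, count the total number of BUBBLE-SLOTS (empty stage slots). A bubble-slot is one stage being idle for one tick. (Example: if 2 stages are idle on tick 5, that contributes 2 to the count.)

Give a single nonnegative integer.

Answer: 20

Derivation:
Tick 1: [PARSE:P1(v=14,ok=F), VALIDATE:-, TRANSFORM:-, EMIT:-] out:-; bubbles=3
Tick 2: [PARSE:P2(v=10,ok=F), VALIDATE:P1(v=14,ok=F), TRANSFORM:-, EMIT:-] out:-; bubbles=2
Tick 3: [PARSE:P3(v=9,ok=F), VALIDATE:P2(v=10,ok=F), TRANSFORM:P1(v=0,ok=F), EMIT:-] out:-; bubbles=1
Tick 4: [PARSE:-, VALIDATE:P3(v=9,ok=F), TRANSFORM:P2(v=0,ok=F), EMIT:P1(v=0,ok=F)] out:-; bubbles=1
Tick 5: [PARSE:P4(v=7,ok=F), VALIDATE:-, TRANSFORM:P3(v=0,ok=F), EMIT:P2(v=0,ok=F)] out:P1(v=0); bubbles=1
Tick 6: [PARSE:-, VALIDATE:P4(v=7,ok=T), TRANSFORM:-, EMIT:P3(v=0,ok=F)] out:P2(v=0); bubbles=2
Tick 7: [PARSE:-, VALIDATE:-, TRANSFORM:P4(v=28,ok=T), EMIT:-] out:P3(v=0); bubbles=3
Tick 8: [PARSE:-, VALIDATE:-, TRANSFORM:-, EMIT:P4(v=28,ok=T)] out:-; bubbles=3
Tick 9: [PARSE:-, VALIDATE:-, TRANSFORM:-, EMIT:-] out:P4(v=28); bubbles=4
Total bubble-slots: 20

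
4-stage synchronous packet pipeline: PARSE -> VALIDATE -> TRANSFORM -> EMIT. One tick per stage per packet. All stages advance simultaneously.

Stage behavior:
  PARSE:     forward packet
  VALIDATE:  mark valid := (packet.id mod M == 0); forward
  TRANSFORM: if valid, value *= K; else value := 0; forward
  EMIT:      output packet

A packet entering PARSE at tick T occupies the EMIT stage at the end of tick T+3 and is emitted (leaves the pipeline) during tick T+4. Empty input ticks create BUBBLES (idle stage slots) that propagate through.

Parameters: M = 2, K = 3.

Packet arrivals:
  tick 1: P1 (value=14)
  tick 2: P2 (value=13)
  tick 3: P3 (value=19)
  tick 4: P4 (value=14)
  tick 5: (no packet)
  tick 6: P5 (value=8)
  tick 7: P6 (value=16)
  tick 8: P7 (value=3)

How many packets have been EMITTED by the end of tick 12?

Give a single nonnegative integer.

Tick 1: [PARSE:P1(v=14,ok=F), VALIDATE:-, TRANSFORM:-, EMIT:-] out:-; in:P1
Tick 2: [PARSE:P2(v=13,ok=F), VALIDATE:P1(v=14,ok=F), TRANSFORM:-, EMIT:-] out:-; in:P2
Tick 3: [PARSE:P3(v=19,ok=F), VALIDATE:P2(v=13,ok=T), TRANSFORM:P1(v=0,ok=F), EMIT:-] out:-; in:P3
Tick 4: [PARSE:P4(v=14,ok=F), VALIDATE:P3(v=19,ok=F), TRANSFORM:P2(v=39,ok=T), EMIT:P1(v=0,ok=F)] out:-; in:P4
Tick 5: [PARSE:-, VALIDATE:P4(v=14,ok=T), TRANSFORM:P3(v=0,ok=F), EMIT:P2(v=39,ok=T)] out:P1(v=0); in:-
Tick 6: [PARSE:P5(v=8,ok=F), VALIDATE:-, TRANSFORM:P4(v=42,ok=T), EMIT:P3(v=0,ok=F)] out:P2(v=39); in:P5
Tick 7: [PARSE:P6(v=16,ok=F), VALIDATE:P5(v=8,ok=F), TRANSFORM:-, EMIT:P4(v=42,ok=T)] out:P3(v=0); in:P6
Tick 8: [PARSE:P7(v=3,ok=F), VALIDATE:P6(v=16,ok=T), TRANSFORM:P5(v=0,ok=F), EMIT:-] out:P4(v=42); in:P7
Tick 9: [PARSE:-, VALIDATE:P7(v=3,ok=F), TRANSFORM:P6(v=48,ok=T), EMIT:P5(v=0,ok=F)] out:-; in:-
Tick 10: [PARSE:-, VALIDATE:-, TRANSFORM:P7(v=0,ok=F), EMIT:P6(v=48,ok=T)] out:P5(v=0); in:-
Tick 11: [PARSE:-, VALIDATE:-, TRANSFORM:-, EMIT:P7(v=0,ok=F)] out:P6(v=48); in:-
Tick 12: [PARSE:-, VALIDATE:-, TRANSFORM:-, EMIT:-] out:P7(v=0); in:-
Emitted by tick 12: ['P1', 'P2', 'P3', 'P4', 'P5', 'P6', 'P7']

Answer: 7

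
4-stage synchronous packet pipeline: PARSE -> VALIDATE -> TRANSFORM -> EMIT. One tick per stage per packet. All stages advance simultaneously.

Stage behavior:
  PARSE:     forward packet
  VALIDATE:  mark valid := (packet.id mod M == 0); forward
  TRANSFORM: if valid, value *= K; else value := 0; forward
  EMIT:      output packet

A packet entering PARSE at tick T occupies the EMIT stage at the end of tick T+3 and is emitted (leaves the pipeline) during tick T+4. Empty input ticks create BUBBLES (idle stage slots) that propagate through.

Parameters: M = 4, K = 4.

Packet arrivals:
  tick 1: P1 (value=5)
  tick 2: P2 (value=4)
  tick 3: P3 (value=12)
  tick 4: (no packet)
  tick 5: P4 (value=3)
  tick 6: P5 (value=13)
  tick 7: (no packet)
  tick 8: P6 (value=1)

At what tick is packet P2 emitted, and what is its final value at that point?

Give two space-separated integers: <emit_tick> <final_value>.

Tick 1: [PARSE:P1(v=5,ok=F), VALIDATE:-, TRANSFORM:-, EMIT:-] out:-; in:P1
Tick 2: [PARSE:P2(v=4,ok=F), VALIDATE:P1(v=5,ok=F), TRANSFORM:-, EMIT:-] out:-; in:P2
Tick 3: [PARSE:P3(v=12,ok=F), VALIDATE:P2(v=4,ok=F), TRANSFORM:P1(v=0,ok=F), EMIT:-] out:-; in:P3
Tick 4: [PARSE:-, VALIDATE:P3(v=12,ok=F), TRANSFORM:P2(v=0,ok=F), EMIT:P1(v=0,ok=F)] out:-; in:-
Tick 5: [PARSE:P4(v=3,ok=F), VALIDATE:-, TRANSFORM:P3(v=0,ok=F), EMIT:P2(v=0,ok=F)] out:P1(v=0); in:P4
Tick 6: [PARSE:P5(v=13,ok=F), VALIDATE:P4(v=3,ok=T), TRANSFORM:-, EMIT:P3(v=0,ok=F)] out:P2(v=0); in:P5
Tick 7: [PARSE:-, VALIDATE:P5(v=13,ok=F), TRANSFORM:P4(v=12,ok=T), EMIT:-] out:P3(v=0); in:-
Tick 8: [PARSE:P6(v=1,ok=F), VALIDATE:-, TRANSFORM:P5(v=0,ok=F), EMIT:P4(v=12,ok=T)] out:-; in:P6
Tick 9: [PARSE:-, VALIDATE:P6(v=1,ok=F), TRANSFORM:-, EMIT:P5(v=0,ok=F)] out:P4(v=12); in:-
Tick 10: [PARSE:-, VALIDATE:-, TRANSFORM:P6(v=0,ok=F), EMIT:-] out:P5(v=0); in:-
Tick 11: [PARSE:-, VALIDATE:-, TRANSFORM:-, EMIT:P6(v=0,ok=F)] out:-; in:-
Tick 12: [PARSE:-, VALIDATE:-, TRANSFORM:-, EMIT:-] out:P6(v=0); in:-
P2: arrives tick 2, valid=False (id=2, id%4=2), emit tick 6, final value 0

Answer: 6 0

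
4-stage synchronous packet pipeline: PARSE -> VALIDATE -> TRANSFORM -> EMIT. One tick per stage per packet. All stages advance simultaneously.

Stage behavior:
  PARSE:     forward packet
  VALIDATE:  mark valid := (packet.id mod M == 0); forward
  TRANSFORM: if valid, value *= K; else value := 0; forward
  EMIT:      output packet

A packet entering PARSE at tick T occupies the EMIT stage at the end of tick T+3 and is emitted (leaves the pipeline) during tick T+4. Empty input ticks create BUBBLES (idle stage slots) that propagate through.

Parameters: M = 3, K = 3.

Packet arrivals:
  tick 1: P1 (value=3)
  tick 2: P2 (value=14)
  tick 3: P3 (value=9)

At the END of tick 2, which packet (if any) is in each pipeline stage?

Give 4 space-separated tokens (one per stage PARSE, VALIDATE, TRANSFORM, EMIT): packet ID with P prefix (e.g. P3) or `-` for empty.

Answer: P2 P1 - -

Derivation:
Tick 1: [PARSE:P1(v=3,ok=F), VALIDATE:-, TRANSFORM:-, EMIT:-] out:-; in:P1
Tick 2: [PARSE:P2(v=14,ok=F), VALIDATE:P1(v=3,ok=F), TRANSFORM:-, EMIT:-] out:-; in:P2
At end of tick 2: ['P2', 'P1', '-', '-']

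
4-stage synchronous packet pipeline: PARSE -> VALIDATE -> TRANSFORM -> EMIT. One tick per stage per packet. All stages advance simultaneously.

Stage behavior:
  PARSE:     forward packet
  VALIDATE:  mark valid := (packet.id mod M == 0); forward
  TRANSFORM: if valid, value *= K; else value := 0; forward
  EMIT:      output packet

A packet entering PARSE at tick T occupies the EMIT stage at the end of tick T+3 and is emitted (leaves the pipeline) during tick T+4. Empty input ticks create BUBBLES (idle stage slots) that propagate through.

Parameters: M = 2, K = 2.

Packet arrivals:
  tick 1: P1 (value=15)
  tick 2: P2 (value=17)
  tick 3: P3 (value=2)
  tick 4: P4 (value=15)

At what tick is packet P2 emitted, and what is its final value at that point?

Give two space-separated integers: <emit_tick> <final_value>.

Tick 1: [PARSE:P1(v=15,ok=F), VALIDATE:-, TRANSFORM:-, EMIT:-] out:-; in:P1
Tick 2: [PARSE:P2(v=17,ok=F), VALIDATE:P1(v=15,ok=F), TRANSFORM:-, EMIT:-] out:-; in:P2
Tick 3: [PARSE:P3(v=2,ok=F), VALIDATE:P2(v=17,ok=T), TRANSFORM:P1(v=0,ok=F), EMIT:-] out:-; in:P3
Tick 4: [PARSE:P4(v=15,ok=F), VALIDATE:P3(v=2,ok=F), TRANSFORM:P2(v=34,ok=T), EMIT:P1(v=0,ok=F)] out:-; in:P4
Tick 5: [PARSE:-, VALIDATE:P4(v=15,ok=T), TRANSFORM:P3(v=0,ok=F), EMIT:P2(v=34,ok=T)] out:P1(v=0); in:-
Tick 6: [PARSE:-, VALIDATE:-, TRANSFORM:P4(v=30,ok=T), EMIT:P3(v=0,ok=F)] out:P2(v=34); in:-
Tick 7: [PARSE:-, VALIDATE:-, TRANSFORM:-, EMIT:P4(v=30,ok=T)] out:P3(v=0); in:-
Tick 8: [PARSE:-, VALIDATE:-, TRANSFORM:-, EMIT:-] out:P4(v=30); in:-
P2: arrives tick 2, valid=True (id=2, id%2=0), emit tick 6, final value 34

Answer: 6 34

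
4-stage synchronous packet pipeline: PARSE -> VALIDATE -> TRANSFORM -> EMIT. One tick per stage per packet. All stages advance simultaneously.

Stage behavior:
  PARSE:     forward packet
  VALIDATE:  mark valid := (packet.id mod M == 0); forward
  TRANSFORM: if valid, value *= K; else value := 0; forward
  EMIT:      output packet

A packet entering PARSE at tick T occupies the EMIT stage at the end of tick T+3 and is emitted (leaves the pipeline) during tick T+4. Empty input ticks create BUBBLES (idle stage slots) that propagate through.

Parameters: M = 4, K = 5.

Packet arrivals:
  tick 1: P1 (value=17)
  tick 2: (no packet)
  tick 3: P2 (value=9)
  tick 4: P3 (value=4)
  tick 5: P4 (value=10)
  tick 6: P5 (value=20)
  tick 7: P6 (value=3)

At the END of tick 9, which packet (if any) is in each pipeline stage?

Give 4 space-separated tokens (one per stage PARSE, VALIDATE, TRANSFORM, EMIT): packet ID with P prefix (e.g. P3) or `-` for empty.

Tick 1: [PARSE:P1(v=17,ok=F), VALIDATE:-, TRANSFORM:-, EMIT:-] out:-; in:P1
Tick 2: [PARSE:-, VALIDATE:P1(v=17,ok=F), TRANSFORM:-, EMIT:-] out:-; in:-
Tick 3: [PARSE:P2(v=9,ok=F), VALIDATE:-, TRANSFORM:P1(v=0,ok=F), EMIT:-] out:-; in:P2
Tick 4: [PARSE:P3(v=4,ok=F), VALIDATE:P2(v=9,ok=F), TRANSFORM:-, EMIT:P1(v=0,ok=F)] out:-; in:P3
Tick 5: [PARSE:P4(v=10,ok=F), VALIDATE:P3(v=4,ok=F), TRANSFORM:P2(v=0,ok=F), EMIT:-] out:P1(v=0); in:P4
Tick 6: [PARSE:P5(v=20,ok=F), VALIDATE:P4(v=10,ok=T), TRANSFORM:P3(v=0,ok=F), EMIT:P2(v=0,ok=F)] out:-; in:P5
Tick 7: [PARSE:P6(v=3,ok=F), VALIDATE:P5(v=20,ok=F), TRANSFORM:P4(v=50,ok=T), EMIT:P3(v=0,ok=F)] out:P2(v=0); in:P6
Tick 8: [PARSE:-, VALIDATE:P6(v=3,ok=F), TRANSFORM:P5(v=0,ok=F), EMIT:P4(v=50,ok=T)] out:P3(v=0); in:-
Tick 9: [PARSE:-, VALIDATE:-, TRANSFORM:P6(v=0,ok=F), EMIT:P5(v=0,ok=F)] out:P4(v=50); in:-
At end of tick 9: ['-', '-', 'P6', 'P5']

Answer: - - P6 P5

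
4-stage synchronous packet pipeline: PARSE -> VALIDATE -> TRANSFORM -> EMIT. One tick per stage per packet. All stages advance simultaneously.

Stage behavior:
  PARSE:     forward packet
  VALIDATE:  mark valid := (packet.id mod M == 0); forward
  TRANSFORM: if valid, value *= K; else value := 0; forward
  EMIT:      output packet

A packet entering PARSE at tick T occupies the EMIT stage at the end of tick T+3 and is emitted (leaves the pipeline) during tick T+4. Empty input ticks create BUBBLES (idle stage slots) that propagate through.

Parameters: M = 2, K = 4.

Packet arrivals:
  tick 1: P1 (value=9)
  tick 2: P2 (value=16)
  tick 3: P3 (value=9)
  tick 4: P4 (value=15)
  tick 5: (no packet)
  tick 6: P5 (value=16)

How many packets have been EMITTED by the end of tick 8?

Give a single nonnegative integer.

Answer: 4

Derivation:
Tick 1: [PARSE:P1(v=9,ok=F), VALIDATE:-, TRANSFORM:-, EMIT:-] out:-; in:P1
Tick 2: [PARSE:P2(v=16,ok=F), VALIDATE:P1(v=9,ok=F), TRANSFORM:-, EMIT:-] out:-; in:P2
Tick 3: [PARSE:P3(v=9,ok=F), VALIDATE:P2(v=16,ok=T), TRANSFORM:P1(v=0,ok=F), EMIT:-] out:-; in:P3
Tick 4: [PARSE:P4(v=15,ok=F), VALIDATE:P3(v=9,ok=F), TRANSFORM:P2(v=64,ok=T), EMIT:P1(v=0,ok=F)] out:-; in:P4
Tick 5: [PARSE:-, VALIDATE:P4(v=15,ok=T), TRANSFORM:P3(v=0,ok=F), EMIT:P2(v=64,ok=T)] out:P1(v=0); in:-
Tick 6: [PARSE:P5(v=16,ok=F), VALIDATE:-, TRANSFORM:P4(v=60,ok=T), EMIT:P3(v=0,ok=F)] out:P2(v=64); in:P5
Tick 7: [PARSE:-, VALIDATE:P5(v=16,ok=F), TRANSFORM:-, EMIT:P4(v=60,ok=T)] out:P3(v=0); in:-
Tick 8: [PARSE:-, VALIDATE:-, TRANSFORM:P5(v=0,ok=F), EMIT:-] out:P4(v=60); in:-
Emitted by tick 8: ['P1', 'P2', 'P3', 'P4']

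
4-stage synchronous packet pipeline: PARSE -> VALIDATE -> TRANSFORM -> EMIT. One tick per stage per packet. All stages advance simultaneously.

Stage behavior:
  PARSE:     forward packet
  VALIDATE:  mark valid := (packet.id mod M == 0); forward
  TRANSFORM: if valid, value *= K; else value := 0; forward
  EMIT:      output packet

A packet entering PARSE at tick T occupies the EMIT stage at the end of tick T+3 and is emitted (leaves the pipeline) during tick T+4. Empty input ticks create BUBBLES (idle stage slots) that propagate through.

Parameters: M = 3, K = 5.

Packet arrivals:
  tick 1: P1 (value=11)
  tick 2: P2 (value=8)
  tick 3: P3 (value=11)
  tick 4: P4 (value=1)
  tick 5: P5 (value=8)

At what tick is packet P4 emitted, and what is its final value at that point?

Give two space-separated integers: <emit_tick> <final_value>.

Answer: 8 0

Derivation:
Tick 1: [PARSE:P1(v=11,ok=F), VALIDATE:-, TRANSFORM:-, EMIT:-] out:-; in:P1
Tick 2: [PARSE:P2(v=8,ok=F), VALIDATE:P1(v=11,ok=F), TRANSFORM:-, EMIT:-] out:-; in:P2
Tick 3: [PARSE:P3(v=11,ok=F), VALIDATE:P2(v=8,ok=F), TRANSFORM:P1(v=0,ok=F), EMIT:-] out:-; in:P3
Tick 4: [PARSE:P4(v=1,ok=F), VALIDATE:P3(v=11,ok=T), TRANSFORM:P2(v=0,ok=F), EMIT:P1(v=0,ok=F)] out:-; in:P4
Tick 5: [PARSE:P5(v=8,ok=F), VALIDATE:P4(v=1,ok=F), TRANSFORM:P3(v=55,ok=T), EMIT:P2(v=0,ok=F)] out:P1(v=0); in:P5
Tick 6: [PARSE:-, VALIDATE:P5(v=8,ok=F), TRANSFORM:P4(v=0,ok=F), EMIT:P3(v=55,ok=T)] out:P2(v=0); in:-
Tick 7: [PARSE:-, VALIDATE:-, TRANSFORM:P5(v=0,ok=F), EMIT:P4(v=0,ok=F)] out:P3(v=55); in:-
Tick 8: [PARSE:-, VALIDATE:-, TRANSFORM:-, EMIT:P5(v=0,ok=F)] out:P4(v=0); in:-
Tick 9: [PARSE:-, VALIDATE:-, TRANSFORM:-, EMIT:-] out:P5(v=0); in:-
P4: arrives tick 4, valid=False (id=4, id%3=1), emit tick 8, final value 0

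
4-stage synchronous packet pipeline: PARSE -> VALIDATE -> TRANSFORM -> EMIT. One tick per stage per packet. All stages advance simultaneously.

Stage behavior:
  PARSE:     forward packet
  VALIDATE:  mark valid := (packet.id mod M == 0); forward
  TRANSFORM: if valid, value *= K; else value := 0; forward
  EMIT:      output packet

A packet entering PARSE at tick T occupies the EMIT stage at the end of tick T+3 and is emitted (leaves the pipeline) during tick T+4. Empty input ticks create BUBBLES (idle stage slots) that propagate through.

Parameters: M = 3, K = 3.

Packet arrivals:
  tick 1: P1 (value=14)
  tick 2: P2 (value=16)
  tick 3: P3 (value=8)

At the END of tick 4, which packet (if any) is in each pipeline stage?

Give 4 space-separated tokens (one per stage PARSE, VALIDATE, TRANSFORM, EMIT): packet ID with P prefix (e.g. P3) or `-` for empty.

Answer: - P3 P2 P1

Derivation:
Tick 1: [PARSE:P1(v=14,ok=F), VALIDATE:-, TRANSFORM:-, EMIT:-] out:-; in:P1
Tick 2: [PARSE:P2(v=16,ok=F), VALIDATE:P1(v=14,ok=F), TRANSFORM:-, EMIT:-] out:-; in:P2
Tick 3: [PARSE:P3(v=8,ok=F), VALIDATE:P2(v=16,ok=F), TRANSFORM:P1(v=0,ok=F), EMIT:-] out:-; in:P3
Tick 4: [PARSE:-, VALIDATE:P3(v=8,ok=T), TRANSFORM:P2(v=0,ok=F), EMIT:P1(v=0,ok=F)] out:-; in:-
At end of tick 4: ['-', 'P3', 'P2', 'P1']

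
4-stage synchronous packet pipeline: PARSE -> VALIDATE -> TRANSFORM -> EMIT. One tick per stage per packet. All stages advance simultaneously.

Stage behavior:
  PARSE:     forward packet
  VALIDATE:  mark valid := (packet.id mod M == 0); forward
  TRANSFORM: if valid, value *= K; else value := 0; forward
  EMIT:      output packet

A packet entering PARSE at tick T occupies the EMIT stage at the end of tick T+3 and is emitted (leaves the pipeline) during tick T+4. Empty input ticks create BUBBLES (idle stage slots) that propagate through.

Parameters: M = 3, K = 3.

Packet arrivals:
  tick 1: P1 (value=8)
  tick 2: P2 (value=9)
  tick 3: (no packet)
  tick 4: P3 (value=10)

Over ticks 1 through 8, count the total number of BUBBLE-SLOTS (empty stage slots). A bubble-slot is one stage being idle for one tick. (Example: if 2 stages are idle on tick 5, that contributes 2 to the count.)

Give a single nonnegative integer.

Tick 1: [PARSE:P1(v=8,ok=F), VALIDATE:-, TRANSFORM:-, EMIT:-] out:-; bubbles=3
Tick 2: [PARSE:P2(v=9,ok=F), VALIDATE:P1(v=8,ok=F), TRANSFORM:-, EMIT:-] out:-; bubbles=2
Tick 3: [PARSE:-, VALIDATE:P2(v=9,ok=F), TRANSFORM:P1(v=0,ok=F), EMIT:-] out:-; bubbles=2
Tick 4: [PARSE:P3(v=10,ok=F), VALIDATE:-, TRANSFORM:P2(v=0,ok=F), EMIT:P1(v=0,ok=F)] out:-; bubbles=1
Tick 5: [PARSE:-, VALIDATE:P3(v=10,ok=T), TRANSFORM:-, EMIT:P2(v=0,ok=F)] out:P1(v=0); bubbles=2
Tick 6: [PARSE:-, VALIDATE:-, TRANSFORM:P3(v=30,ok=T), EMIT:-] out:P2(v=0); bubbles=3
Tick 7: [PARSE:-, VALIDATE:-, TRANSFORM:-, EMIT:P3(v=30,ok=T)] out:-; bubbles=3
Tick 8: [PARSE:-, VALIDATE:-, TRANSFORM:-, EMIT:-] out:P3(v=30); bubbles=4
Total bubble-slots: 20

Answer: 20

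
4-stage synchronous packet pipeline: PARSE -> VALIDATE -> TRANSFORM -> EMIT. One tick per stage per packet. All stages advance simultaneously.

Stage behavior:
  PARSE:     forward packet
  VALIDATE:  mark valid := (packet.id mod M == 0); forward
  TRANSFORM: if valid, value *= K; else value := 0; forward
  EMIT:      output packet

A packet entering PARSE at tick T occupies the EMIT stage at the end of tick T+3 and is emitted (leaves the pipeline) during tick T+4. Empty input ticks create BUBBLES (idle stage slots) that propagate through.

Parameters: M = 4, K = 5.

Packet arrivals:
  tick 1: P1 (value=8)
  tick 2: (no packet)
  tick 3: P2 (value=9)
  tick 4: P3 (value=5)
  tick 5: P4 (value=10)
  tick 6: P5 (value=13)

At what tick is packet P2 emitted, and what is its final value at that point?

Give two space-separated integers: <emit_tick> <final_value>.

Tick 1: [PARSE:P1(v=8,ok=F), VALIDATE:-, TRANSFORM:-, EMIT:-] out:-; in:P1
Tick 2: [PARSE:-, VALIDATE:P1(v=8,ok=F), TRANSFORM:-, EMIT:-] out:-; in:-
Tick 3: [PARSE:P2(v=9,ok=F), VALIDATE:-, TRANSFORM:P1(v=0,ok=F), EMIT:-] out:-; in:P2
Tick 4: [PARSE:P3(v=5,ok=F), VALIDATE:P2(v=9,ok=F), TRANSFORM:-, EMIT:P1(v=0,ok=F)] out:-; in:P3
Tick 5: [PARSE:P4(v=10,ok=F), VALIDATE:P3(v=5,ok=F), TRANSFORM:P2(v=0,ok=F), EMIT:-] out:P1(v=0); in:P4
Tick 6: [PARSE:P5(v=13,ok=F), VALIDATE:P4(v=10,ok=T), TRANSFORM:P3(v=0,ok=F), EMIT:P2(v=0,ok=F)] out:-; in:P5
Tick 7: [PARSE:-, VALIDATE:P5(v=13,ok=F), TRANSFORM:P4(v=50,ok=T), EMIT:P3(v=0,ok=F)] out:P2(v=0); in:-
Tick 8: [PARSE:-, VALIDATE:-, TRANSFORM:P5(v=0,ok=F), EMIT:P4(v=50,ok=T)] out:P3(v=0); in:-
Tick 9: [PARSE:-, VALIDATE:-, TRANSFORM:-, EMIT:P5(v=0,ok=F)] out:P4(v=50); in:-
Tick 10: [PARSE:-, VALIDATE:-, TRANSFORM:-, EMIT:-] out:P5(v=0); in:-
P2: arrives tick 3, valid=False (id=2, id%4=2), emit tick 7, final value 0

Answer: 7 0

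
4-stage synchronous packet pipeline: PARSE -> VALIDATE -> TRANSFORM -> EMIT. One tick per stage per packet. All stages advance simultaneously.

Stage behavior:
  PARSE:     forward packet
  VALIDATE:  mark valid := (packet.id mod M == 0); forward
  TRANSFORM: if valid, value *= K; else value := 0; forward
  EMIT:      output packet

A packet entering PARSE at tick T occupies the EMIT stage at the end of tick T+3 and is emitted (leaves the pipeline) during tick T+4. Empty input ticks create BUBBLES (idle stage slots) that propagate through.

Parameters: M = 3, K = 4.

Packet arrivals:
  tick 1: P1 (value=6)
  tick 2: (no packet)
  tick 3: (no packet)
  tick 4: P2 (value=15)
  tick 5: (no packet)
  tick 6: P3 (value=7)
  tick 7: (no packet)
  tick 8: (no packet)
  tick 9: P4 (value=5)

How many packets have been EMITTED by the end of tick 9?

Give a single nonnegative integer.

Answer: 2

Derivation:
Tick 1: [PARSE:P1(v=6,ok=F), VALIDATE:-, TRANSFORM:-, EMIT:-] out:-; in:P1
Tick 2: [PARSE:-, VALIDATE:P1(v=6,ok=F), TRANSFORM:-, EMIT:-] out:-; in:-
Tick 3: [PARSE:-, VALIDATE:-, TRANSFORM:P1(v=0,ok=F), EMIT:-] out:-; in:-
Tick 4: [PARSE:P2(v=15,ok=F), VALIDATE:-, TRANSFORM:-, EMIT:P1(v=0,ok=F)] out:-; in:P2
Tick 5: [PARSE:-, VALIDATE:P2(v=15,ok=F), TRANSFORM:-, EMIT:-] out:P1(v=0); in:-
Tick 6: [PARSE:P3(v=7,ok=F), VALIDATE:-, TRANSFORM:P2(v=0,ok=F), EMIT:-] out:-; in:P3
Tick 7: [PARSE:-, VALIDATE:P3(v=7,ok=T), TRANSFORM:-, EMIT:P2(v=0,ok=F)] out:-; in:-
Tick 8: [PARSE:-, VALIDATE:-, TRANSFORM:P3(v=28,ok=T), EMIT:-] out:P2(v=0); in:-
Tick 9: [PARSE:P4(v=5,ok=F), VALIDATE:-, TRANSFORM:-, EMIT:P3(v=28,ok=T)] out:-; in:P4
Emitted by tick 9: ['P1', 'P2']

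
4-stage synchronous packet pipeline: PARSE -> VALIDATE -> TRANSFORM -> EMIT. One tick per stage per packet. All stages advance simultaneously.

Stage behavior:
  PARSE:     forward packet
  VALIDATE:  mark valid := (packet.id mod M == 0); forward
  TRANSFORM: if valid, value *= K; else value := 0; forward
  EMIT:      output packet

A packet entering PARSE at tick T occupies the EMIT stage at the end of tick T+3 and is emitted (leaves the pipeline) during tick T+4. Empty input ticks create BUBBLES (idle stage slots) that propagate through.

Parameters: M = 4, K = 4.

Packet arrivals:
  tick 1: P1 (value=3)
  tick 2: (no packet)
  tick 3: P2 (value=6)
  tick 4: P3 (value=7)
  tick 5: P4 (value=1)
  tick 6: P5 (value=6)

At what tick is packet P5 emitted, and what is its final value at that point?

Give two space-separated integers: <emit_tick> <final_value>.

Answer: 10 0

Derivation:
Tick 1: [PARSE:P1(v=3,ok=F), VALIDATE:-, TRANSFORM:-, EMIT:-] out:-; in:P1
Tick 2: [PARSE:-, VALIDATE:P1(v=3,ok=F), TRANSFORM:-, EMIT:-] out:-; in:-
Tick 3: [PARSE:P2(v=6,ok=F), VALIDATE:-, TRANSFORM:P1(v=0,ok=F), EMIT:-] out:-; in:P2
Tick 4: [PARSE:P3(v=7,ok=F), VALIDATE:P2(v=6,ok=F), TRANSFORM:-, EMIT:P1(v=0,ok=F)] out:-; in:P3
Tick 5: [PARSE:P4(v=1,ok=F), VALIDATE:P3(v=7,ok=F), TRANSFORM:P2(v=0,ok=F), EMIT:-] out:P1(v=0); in:P4
Tick 6: [PARSE:P5(v=6,ok=F), VALIDATE:P4(v=1,ok=T), TRANSFORM:P3(v=0,ok=F), EMIT:P2(v=0,ok=F)] out:-; in:P5
Tick 7: [PARSE:-, VALIDATE:P5(v=6,ok=F), TRANSFORM:P4(v=4,ok=T), EMIT:P3(v=0,ok=F)] out:P2(v=0); in:-
Tick 8: [PARSE:-, VALIDATE:-, TRANSFORM:P5(v=0,ok=F), EMIT:P4(v=4,ok=T)] out:P3(v=0); in:-
Tick 9: [PARSE:-, VALIDATE:-, TRANSFORM:-, EMIT:P5(v=0,ok=F)] out:P4(v=4); in:-
Tick 10: [PARSE:-, VALIDATE:-, TRANSFORM:-, EMIT:-] out:P5(v=0); in:-
P5: arrives tick 6, valid=False (id=5, id%4=1), emit tick 10, final value 0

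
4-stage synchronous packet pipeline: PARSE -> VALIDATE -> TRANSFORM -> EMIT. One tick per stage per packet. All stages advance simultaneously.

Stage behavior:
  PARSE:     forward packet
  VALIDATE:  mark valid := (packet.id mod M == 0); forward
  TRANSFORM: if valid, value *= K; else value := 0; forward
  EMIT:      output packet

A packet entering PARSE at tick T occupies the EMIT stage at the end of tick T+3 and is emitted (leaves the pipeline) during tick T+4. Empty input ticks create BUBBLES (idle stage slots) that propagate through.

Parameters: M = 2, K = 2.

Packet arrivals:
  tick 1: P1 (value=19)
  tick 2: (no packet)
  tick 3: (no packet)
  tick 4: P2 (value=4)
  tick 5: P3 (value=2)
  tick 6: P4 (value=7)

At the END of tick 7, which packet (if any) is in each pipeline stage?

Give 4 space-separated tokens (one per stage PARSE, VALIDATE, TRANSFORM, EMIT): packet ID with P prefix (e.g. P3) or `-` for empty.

Tick 1: [PARSE:P1(v=19,ok=F), VALIDATE:-, TRANSFORM:-, EMIT:-] out:-; in:P1
Tick 2: [PARSE:-, VALIDATE:P1(v=19,ok=F), TRANSFORM:-, EMIT:-] out:-; in:-
Tick 3: [PARSE:-, VALIDATE:-, TRANSFORM:P1(v=0,ok=F), EMIT:-] out:-; in:-
Tick 4: [PARSE:P2(v=4,ok=F), VALIDATE:-, TRANSFORM:-, EMIT:P1(v=0,ok=F)] out:-; in:P2
Tick 5: [PARSE:P3(v=2,ok=F), VALIDATE:P2(v=4,ok=T), TRANSFORM:-, EMIT:-] out:P1(v=0); in:P3
Tick 6: [PARSE:P4(v=7,ok=F), VALIDATE:P3(v=2,ok=F), TRANSFORM:P2(v=8,ok=T), EMIT:-] out:-; in:P4
Tick 7: [PARSE:-, VALIDATE:P4(v=7,ok=T), TRANSFORM:P3(v=0,ok=F), EMIT:P2(v=8,ok=T)] out:-; in:-
At end of tick 7: ['-', 'P4', 'P3', 'P2']

Answer: - P4 P3 P2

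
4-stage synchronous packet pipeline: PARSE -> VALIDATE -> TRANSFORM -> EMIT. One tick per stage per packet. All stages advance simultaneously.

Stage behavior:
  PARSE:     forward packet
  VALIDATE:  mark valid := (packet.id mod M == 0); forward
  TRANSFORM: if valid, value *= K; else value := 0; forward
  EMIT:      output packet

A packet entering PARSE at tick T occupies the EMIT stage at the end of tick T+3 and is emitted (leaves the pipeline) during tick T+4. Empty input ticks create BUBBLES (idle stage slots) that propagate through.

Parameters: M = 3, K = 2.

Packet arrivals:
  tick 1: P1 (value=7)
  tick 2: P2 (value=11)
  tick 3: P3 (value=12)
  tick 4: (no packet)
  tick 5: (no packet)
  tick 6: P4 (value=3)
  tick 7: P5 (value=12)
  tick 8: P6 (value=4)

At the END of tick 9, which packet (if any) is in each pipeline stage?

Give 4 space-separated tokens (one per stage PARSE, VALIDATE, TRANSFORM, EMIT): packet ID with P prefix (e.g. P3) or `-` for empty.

Answer: - P6 P5 P4

Derivation:
Tick 1: [PARSE:P1(v=7,ok=F), VALIDATE:-, TRANSFORM:-, EMIT:-] out:-; in:P1
Tick 2: [PARSE:P2(v=11,ok=F), VALIDATE:P1(v=7,ok=F), TRANSFORM:-, EMIT:-] out:-; in:P2
Tick 3: [PARSE:P3(v=12,ok=F), VALIDATE:P2(v=11,ok=F), TRANSFORM:P1(v=0,ok=F), EMIT:-] out:-; in:P3
Tick 4: [PARSE:-, VALIDATE:P3(v=12,ok=T), TRANSFORM:P2(v=0,ok=F), EMIT:P1(v=0,ok=F)] out:-; in:-
Tick 5: [PARSE:-, VALIDATE:-, TRANSFORM:P3(v=24,ok=T), EMIT:P2(v=0,ok=F)] out:P1(v=0); in:-
Tick 6: [PARSE:P4(v=3,ok=F), VALIDATE:-, TRANSFORM:-, EMIT:P3(v=24,ok=T)] out:P2(v=0); in:P4
Tick 7: [PARSE:P5(v=12,ok=F), VALIDATE:P4(v=3,ok=F), TRANSFORM:-, EMIT:-] out:P3(v=24); in:P5
Tick 8: [PARSE:P6(v=4,ok=F), VALIDATE:P5(v=12,ok=F), TRANSFORM:P4(v=0,ok=F), EMIT:-] out:-; in:P6
Tick 9: [PARSE:-, VALIDATE:P6(v=4,ok=T), TRANSFORM:P5(v=0,ok=F), EMIT:P4(v=0,ok=F)] out:-; in:-
At end of tick 9: ['-', 'P6', 'P5', 'P4']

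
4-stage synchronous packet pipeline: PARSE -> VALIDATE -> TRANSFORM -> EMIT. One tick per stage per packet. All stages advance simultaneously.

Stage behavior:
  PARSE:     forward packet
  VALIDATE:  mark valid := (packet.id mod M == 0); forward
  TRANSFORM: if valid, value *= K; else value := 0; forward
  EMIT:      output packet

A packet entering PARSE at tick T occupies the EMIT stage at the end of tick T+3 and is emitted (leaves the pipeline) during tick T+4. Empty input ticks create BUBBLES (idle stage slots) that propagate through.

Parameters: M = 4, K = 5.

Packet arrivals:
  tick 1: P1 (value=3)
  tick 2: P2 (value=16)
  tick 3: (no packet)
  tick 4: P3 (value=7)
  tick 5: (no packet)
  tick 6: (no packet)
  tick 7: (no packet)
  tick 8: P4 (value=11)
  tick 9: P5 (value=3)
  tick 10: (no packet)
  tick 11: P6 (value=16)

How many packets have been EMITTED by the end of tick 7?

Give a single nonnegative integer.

Tick 1: [PARSE:P1(v=3,ok=F), VALIDATE:-, TRANSFORM:-, EMIT:-] out:-; in:P1
Tick 2: [PARSE:P2(v=16,ok=F), VALIDATE:P1(v=3,ok=F), TRANSFORM:-, EMIT:-] out:-; in:P2
Tick 3: [PARSE:-, VALIDATE:P2(v=16,ok=F), TRANSFORM:P1(v=0,ok=F), EMIT:-] out:-; in:-
Tick 4: [PARSE:P3(v=7,ok=F), VALIDATE:-, TRANSFORM:P2(v=0,ok=F), EMIT:P1(v=0,ok=F)] out:-; in:P3
Tick 5: [PARSE:-, VALIDATE:P3(v=7,ok=F), TRANSFORM:-, EMIT:P2(v=0,ok=F)] out:P1(v=0); in:-
Tick 6: [PARSE:-, VALIDATE:-, TRANSFORM:P3(v=0,ok=F), EMIT:-] out:P2(v=0); in:-
Tick 7: [PARSE:-, VALIDATE:-, TRANSFORM:-, EMIT:P3(v=0,ok=F)] out:-; in:-
Emitted by tick 7: ['P1', 'P2']

Answer: 2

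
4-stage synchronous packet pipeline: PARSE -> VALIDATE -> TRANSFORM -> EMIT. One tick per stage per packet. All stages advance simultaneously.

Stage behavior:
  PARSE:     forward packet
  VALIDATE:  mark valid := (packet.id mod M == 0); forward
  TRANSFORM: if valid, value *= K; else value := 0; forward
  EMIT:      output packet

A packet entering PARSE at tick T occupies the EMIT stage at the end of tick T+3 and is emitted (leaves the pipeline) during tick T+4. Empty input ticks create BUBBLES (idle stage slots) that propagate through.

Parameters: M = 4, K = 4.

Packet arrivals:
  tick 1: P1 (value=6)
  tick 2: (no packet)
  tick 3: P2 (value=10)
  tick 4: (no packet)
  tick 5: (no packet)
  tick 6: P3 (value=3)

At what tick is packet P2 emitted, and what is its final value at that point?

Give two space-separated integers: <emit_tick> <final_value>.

Tick 1: [PARSE:P1(v=6,ok=F), VALIDATE:-, TRANSFORM:-, EMIT:-] out:-; in:P1
Tick 2: [PARSE:-, VALIDATE:P1(v=6,ok=F), TRANSFORM:-, EMIT:-] out:-; in:-
Tick 3: [PARSE:P2(v=10,ok=F), VALIDATE:-, TRANSFORM:P1(v=0,ok=F), EMIT:-] out:-; in:P2
Tick 4: [PARSE:-, VALIDATE:P2(v=10,ok=F), TRANSFORM:-, EMIT:P1(v=0,ok=F)] out:-; in:-
Tick 5: [PARSE:-, VALIDATE:-, TRANSFORM:P2(v=0,ok=F), EMIT:-] out:P1(v=0); in:-
Tick 6: [PARSE:P3(v=3,ok=F), VALIDATE:-, TRANSFORM:-, EMIT:P2(v=0,ok=F)] out:-; in:P3
Tick 7: [PARSE:-, VALIDATE:P3(v=3,ok=F), TRANSFORM:-, EMIT:-] out:P2(v=0); in:-
Tick 8: [PARSE:-, VALIDATE:-, TRANSFORM:P3(v=0,ok=F), EMIT:-] out:-; in:-
Tick 9: [PARSE:-, VALIDATE:-, TRANSFORM:-, EMIT:P3(v=0,ok=F)] out:-; in:-
Tick 10: [PARSE:-, VALIDATE:-, TRANSFORM:-, EMIT:-] out:P3(v=0); in:-
P2: arrives tick 3, valid=False (id=2, id%4=2), emit tick 7, final value 0

Answer: 7 0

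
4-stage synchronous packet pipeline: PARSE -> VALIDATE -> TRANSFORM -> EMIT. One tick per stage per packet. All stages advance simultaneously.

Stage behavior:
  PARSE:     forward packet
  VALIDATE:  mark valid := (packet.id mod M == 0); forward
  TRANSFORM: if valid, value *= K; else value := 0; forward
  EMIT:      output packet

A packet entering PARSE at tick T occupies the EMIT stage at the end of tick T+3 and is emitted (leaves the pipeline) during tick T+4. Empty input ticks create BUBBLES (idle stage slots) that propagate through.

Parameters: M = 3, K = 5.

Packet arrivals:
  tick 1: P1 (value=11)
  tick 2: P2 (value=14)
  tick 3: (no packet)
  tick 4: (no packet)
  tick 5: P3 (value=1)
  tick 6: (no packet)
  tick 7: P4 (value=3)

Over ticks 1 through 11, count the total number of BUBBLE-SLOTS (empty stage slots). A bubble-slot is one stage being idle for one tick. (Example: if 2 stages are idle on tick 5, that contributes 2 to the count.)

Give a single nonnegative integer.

Answer: 28

Derivation:
Tick 1: [PARSE:P1(v=11,ok=F), VALIDATE:-, TRANSFORM:-, EMIT:-] out:-; bubbles=3
Tick 2: [PARSE:P2(v=14,ok=F), VALIDATE:P1(v=11,ok=F), TRANSFORM:-, EMIT:-] out:-; bubbles=2
Tick 3: [PARSE:-, VALIDATE:P2(v=14,ok=F), TRANSFORM:P1(v=0,ok=F), EMIT:-] out:-; bubbles=2
Tick 4: [PARSE:-, VALIDATE:-, TRANSFORM:P2(v=0,ok=F), EMIT:P1(v=0,ok=F)] out:-; bubbles=2
Tick 5: [PARSE:P3(v=1,ok=F), VALIDATE:-, TRANSFORM:-, EMIT:P2(v=0,ok=F)] out:P1(v=0); bubbles=2
Tick 6: [PARSE:-, VALIDATE:P3(v=1,ok=T), TRANSFORM:-, EMIT:-] out:P2(v=0); bubbles=3
Tick 7: [PARSE:P4(v=3,ok=F), VALIDATE:-, TRANSFORM:P3(v=5,ok=T), EMIT:-] out:-; bubbles=2
Tick 8: [PARSE:-, VALIDATE:P4(v=3,ok=F), TRANSFORM:-, EMIT:P3(v=5,ok=T)] out:-; bubbles=2
Tick 9: [PARSE:-, VALIDATE:-, TRANSFORM:P4(v=0,ok=F), EMIT:-] out:P3(v=5); bubbles=3
Tick 10: [PARSE:-, VALIDATE:-, TRANSFORM:-, EMIT:P4(v=0,ok=F)] out:-; bubbles=3
Tick 11: [PARSE:-, VALIDATE:-, TRANSFORM:-, EMIT:-] out:P4(v=0); bubbles=4
Total bubble-slots: 28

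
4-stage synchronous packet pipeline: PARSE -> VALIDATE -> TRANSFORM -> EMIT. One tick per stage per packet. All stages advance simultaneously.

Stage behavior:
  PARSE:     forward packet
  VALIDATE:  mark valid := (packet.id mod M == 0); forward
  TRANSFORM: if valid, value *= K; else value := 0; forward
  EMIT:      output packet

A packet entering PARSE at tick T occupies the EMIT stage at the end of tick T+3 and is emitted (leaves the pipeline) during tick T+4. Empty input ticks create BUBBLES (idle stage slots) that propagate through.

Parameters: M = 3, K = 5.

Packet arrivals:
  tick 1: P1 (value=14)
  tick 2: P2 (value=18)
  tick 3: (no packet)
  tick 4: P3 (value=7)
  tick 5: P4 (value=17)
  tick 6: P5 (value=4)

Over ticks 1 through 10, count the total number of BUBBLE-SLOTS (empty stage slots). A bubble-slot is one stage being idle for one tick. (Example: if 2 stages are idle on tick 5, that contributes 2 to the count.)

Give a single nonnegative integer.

Tick 1: [PARSE:P1(v=14,ok=F), VALIDATE:-, TRANSFORM:-, EMIT:-] out:-; bubbles=3
Tick 2: [PARSE:P2(v=18,ok=F), VALIDATE:P1(v=14,ok=F), TRANSFORM:-, EMIT:-] out:-; bubbles=2
Tick 3: [PARSE:-, VALIDATE:P2(v=18,ok=F), TRANSFORM:P1(v=0,ok=F), EMIT:-] out:-; bubbles=2
Tick 4: [PARSE:P3(v=7,ok=F), VALIDATE:-, TRANSFORM:P2(v=0,ok=F), EMIT:P1(v=0,ok=F)] out:-; bubbles=1
Tick 5: [PARSE:P4(v=17,ok=F), VALIDATE:P3(v=7,ok=T), TRANSFORM:-, EMIT:P2(v=0,ok=F)] out:P1(v=0); bubbles=1
Tick 6: [PARSE:P5(v=4,ok=F), VALIDATE:P4(v=17,ok=F), TRANSFORM:P3(v=35,ok=T), EMIT:-] out:P2(v=0); bubbles=1
Tick 7: [PARSE:-, VALIDATE:P5(v=4,ok=F), TRANSFORM:P4(v=0,ok=F), EMIT:P3(v=35,ok=T)] out:-; bubbles=1
Tick 8: [PARSE:-, VALIDATE:-, TRANSFORM:P5(v=0,ok=F), EMIT:P4(v=0,ok=F)] out:P3(v=35); bubbles=2
Tick 9: [PARSE:-, VALIDATE:-, TRANSFORM:-, EMIT:P5(v=0,ok=F)] out:P4(v=0); bubbles=3
Tick 10: [PARSE:-, VALIDATE:-, TRANSFORM:-, EMIT:-] out:P5(v=0); bubbles=4
Total bubble-slots: 20

Answer: 20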